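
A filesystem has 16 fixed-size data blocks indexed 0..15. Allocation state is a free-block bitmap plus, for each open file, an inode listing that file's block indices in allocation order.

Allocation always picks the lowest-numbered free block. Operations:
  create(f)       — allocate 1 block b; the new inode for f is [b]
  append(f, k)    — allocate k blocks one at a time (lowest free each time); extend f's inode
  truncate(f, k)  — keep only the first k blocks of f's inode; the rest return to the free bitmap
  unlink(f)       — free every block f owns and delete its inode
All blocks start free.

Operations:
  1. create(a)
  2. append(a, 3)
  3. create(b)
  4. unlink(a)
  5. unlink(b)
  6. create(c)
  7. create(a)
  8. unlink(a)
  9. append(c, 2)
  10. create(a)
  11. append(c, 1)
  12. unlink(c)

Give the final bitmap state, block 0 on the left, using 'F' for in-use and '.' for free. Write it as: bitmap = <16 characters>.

create(a): bitmap=F............... | a=[0]
append(a, 3): bitmap=FFFF............ | a=[0, 1, 2, 3]
create(b): bitmap=FFFFF........... | a=[0, 1, 2, 3] b=[4]
unlink(a): bitmap=....F........... | b=[4]
unlink(b): bitmap=................ | 
create(c): bitmap=F............... | c=[0]
create(a): bitmap=FF.............. | a=[1] c=[0]
unlink(a): bitmap=F............... | c=[0]
append(c, 2): bitmap=FFF............. | c=[0, 1, 2]
create(a): bitmap=FFFF............ | a=[3] c=[0, 1, 2]
append(c, 1): bitmap=FFFFF........... | a=[3] c=[0, 1, 2, 4]
unlink(c): bitmap=...F............ | a=[3]

bitmap = ...F............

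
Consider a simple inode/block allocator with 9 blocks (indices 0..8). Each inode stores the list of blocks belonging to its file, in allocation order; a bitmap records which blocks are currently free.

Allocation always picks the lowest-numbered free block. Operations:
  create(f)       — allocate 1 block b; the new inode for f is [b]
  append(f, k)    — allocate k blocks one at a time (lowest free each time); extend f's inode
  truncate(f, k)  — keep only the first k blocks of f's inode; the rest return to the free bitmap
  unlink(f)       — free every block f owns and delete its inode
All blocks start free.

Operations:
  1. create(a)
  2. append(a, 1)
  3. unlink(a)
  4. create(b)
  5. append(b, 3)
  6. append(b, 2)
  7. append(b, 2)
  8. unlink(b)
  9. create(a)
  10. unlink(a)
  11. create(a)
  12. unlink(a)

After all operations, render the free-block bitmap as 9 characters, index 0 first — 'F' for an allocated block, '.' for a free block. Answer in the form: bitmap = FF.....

create(a): bitmap=F........ | a=[0]
append(a, 1): bitmap=FF....... | a=[0, 1]
unlink(a): bitmap=......... | 
create(b): bitmap=F........ | b=[0]
append(b, 3): bitmap=FFFF..... | b=[0, 1, 2, 3]
append(b, 2): bitmap=FFFFFF... | b=[0, 1, 2, 3, 4, 5]
append(b, 2): bitmap=FFFFFFFF. | b=[0, 1, 2, 3, 4, 5, 6, 7]
unlink(b): bitmap=......... | 
create(a): bitmap=F........ | a=[0]
unlink(a): bitmap=......... | 
create(a): bitmap=F........ | a=[0]
unlink(a): bitmap=......... | 

bitmap = .........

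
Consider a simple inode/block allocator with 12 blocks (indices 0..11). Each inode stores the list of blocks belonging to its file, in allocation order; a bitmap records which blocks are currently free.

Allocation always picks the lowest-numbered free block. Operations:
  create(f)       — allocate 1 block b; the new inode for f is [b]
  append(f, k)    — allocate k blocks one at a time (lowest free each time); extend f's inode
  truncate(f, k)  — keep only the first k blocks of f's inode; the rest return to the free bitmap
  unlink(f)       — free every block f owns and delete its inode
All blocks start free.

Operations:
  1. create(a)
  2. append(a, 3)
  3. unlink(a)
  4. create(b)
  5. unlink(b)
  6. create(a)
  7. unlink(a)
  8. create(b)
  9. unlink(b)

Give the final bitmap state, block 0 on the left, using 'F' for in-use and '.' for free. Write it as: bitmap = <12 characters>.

create(a): bitmap=F........... | a=[0]
append(a, 3): bitmap=FFFF........ | a=[0, 1, 2, 3]
unlink(a): bitmap=............ | 
create(b): bitmap=F........... | b=[0]
unlink(b): bitmap=............ | 
create(a): bitmap=F........... | a=[0]
unlink(a): bitmap=............ | 
create(b): bitmap=F........... | b=[0]
unlink(b): bitmap=............ | 

bitmap = ............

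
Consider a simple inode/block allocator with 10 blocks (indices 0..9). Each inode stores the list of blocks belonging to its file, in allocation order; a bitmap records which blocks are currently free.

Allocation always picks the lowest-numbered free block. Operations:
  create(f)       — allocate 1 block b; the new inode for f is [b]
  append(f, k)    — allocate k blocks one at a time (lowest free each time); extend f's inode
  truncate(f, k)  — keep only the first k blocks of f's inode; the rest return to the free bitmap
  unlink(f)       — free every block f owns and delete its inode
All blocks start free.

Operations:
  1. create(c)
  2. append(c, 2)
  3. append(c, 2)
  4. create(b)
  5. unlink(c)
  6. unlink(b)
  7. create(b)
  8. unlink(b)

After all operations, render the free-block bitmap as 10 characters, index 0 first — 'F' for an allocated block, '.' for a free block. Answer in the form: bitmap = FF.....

bitmap = ..........

[1] create(c) — c=0 (map F.........)
[2] append(c, 2) — c=0,1,2 (map FFF.......)
[3] append(c, 2) — c=0,1,2,3,4 (map FFFFF.....)
[4] create(b) — b=5 c=0,1,2,3,4 (map FFFFFF....)
[5] unlink(c) — b=5 (map .....F....)
[6] unlink(b) —  (map ..........)
[7] create(b) — b=0 (map F.........)
[8] unlink(b) —  (map ..........)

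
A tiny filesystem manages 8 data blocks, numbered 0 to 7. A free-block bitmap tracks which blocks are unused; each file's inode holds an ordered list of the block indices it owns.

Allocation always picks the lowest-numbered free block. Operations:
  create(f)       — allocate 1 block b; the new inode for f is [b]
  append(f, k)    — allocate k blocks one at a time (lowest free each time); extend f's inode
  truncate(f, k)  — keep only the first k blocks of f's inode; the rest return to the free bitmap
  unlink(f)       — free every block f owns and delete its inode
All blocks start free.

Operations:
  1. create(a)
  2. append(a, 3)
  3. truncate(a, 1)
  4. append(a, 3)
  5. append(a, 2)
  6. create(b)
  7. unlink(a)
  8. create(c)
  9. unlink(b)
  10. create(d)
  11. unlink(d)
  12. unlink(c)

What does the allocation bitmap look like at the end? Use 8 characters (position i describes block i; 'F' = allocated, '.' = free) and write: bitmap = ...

bitmap = ........

after create(a) → a:[0]  free=[F.......]
after append(a, 3) → a:[0, 1, 2, 3]  free=[FFFF....]
after truncate(a, 1) → a:[0]  free=[F.......]
after append(a, 3) → a:[0, 1, 2, 3]  free=[FFFF....]
after append(a, 2) → a:[0, 1, 2, 3, 4, 5]  free=[FFFFFF..]
after create(b) → a:[0, 1, 2, 3, 4, 5], b:[6]  free=[FFFFFFF.]
after unlink(a) → b:[6]  free=[......F.]
after create(c) → b:[6], c:[0]  free=[F.....F.]
after unlink(b) → c:[0]  free=[F.......]
after create(d) → c:[0], d:[1]  free=[FF......]
after unlink(d) → c:[0]  free=[F.......]
after unlink(c) →   free=[........]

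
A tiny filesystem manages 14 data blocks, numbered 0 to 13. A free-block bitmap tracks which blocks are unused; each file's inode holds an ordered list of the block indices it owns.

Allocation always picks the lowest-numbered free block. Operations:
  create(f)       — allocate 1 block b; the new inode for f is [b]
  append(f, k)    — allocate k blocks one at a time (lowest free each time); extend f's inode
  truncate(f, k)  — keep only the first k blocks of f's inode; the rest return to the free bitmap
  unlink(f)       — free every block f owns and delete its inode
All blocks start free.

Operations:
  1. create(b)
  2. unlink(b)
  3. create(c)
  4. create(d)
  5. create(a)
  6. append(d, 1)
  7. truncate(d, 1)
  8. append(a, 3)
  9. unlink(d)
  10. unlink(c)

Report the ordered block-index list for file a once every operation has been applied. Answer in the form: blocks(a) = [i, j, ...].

  1. create(b)  ⇒  F.............  {b→[0]}
  2. unlink(b)  ⇒  ..............  {}
  3. create(c)  ⇒  F.............  {c→[0]}
  4. create(d)  ⇒  FF............  {c→[0]; d→[1]}
  5. create(a)  ⇒  FFF...........  {a→[2]; c→[0]; d→[1]}
  6. append(d, 1)  ⇒  FFFF..........  {a→[2]; c→[0]; d→[1, 3]}
  7. truncate(d, 1)  ⇒  FFF...........  {a→[2]; c→[0]; d→[1]}
  8. append(a, 3)  ⇒  FFFFFF........  {a→[2, 3, 4, 5]; c→[0]; d→[1]}
  9. unlink(d)  ⇒  F.FFFF........  {a→[2, 3, 4, 5]; c→[0]}
  10. unlink(c)  ⇒  ..FFFF........  {a→[2, 3, 4, 5]}

blocks(a) = [2, 3, 4, 5]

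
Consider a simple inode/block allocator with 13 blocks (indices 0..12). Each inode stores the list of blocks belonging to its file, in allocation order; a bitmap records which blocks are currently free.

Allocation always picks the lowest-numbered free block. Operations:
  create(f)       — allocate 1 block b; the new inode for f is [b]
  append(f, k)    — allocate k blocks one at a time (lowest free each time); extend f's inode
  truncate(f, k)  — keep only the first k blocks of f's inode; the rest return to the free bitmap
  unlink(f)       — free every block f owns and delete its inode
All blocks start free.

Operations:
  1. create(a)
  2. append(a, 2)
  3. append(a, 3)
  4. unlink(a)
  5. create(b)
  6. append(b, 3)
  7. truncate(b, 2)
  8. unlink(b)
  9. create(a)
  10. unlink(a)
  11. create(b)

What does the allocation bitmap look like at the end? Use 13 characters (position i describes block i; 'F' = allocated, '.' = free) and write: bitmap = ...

  1. create(a)  ⇒  F............  {a→[0]}
  2. append(a, 2)  ⇒  FFF..........  {a→[0, 1, 2]}
  3. append(a, 3)  ⇒  FFFFFF.......  {a→[0, 1, 2, 3, 4, 5]}
  4. unlink(a)  ⇒  .............  {}
  5. create(b)  ⇒  F............  {b→[0]}
  6. append(b, 3)  ⇒  FFFF.........  {b→[0, 1, 2, 3]}
  7. truncate(b, 2)  ⇒  FF...........  {b→[0, 1]}
  8. unlink(b)  ⇒  .............  {}
  9. create(a)  ⇒  F............  {a→[0]}
  10. unlink(a)  ⇒  .............  {}
  11. create(b)  ⇒  F............  {b→[0]}

bitmap = F............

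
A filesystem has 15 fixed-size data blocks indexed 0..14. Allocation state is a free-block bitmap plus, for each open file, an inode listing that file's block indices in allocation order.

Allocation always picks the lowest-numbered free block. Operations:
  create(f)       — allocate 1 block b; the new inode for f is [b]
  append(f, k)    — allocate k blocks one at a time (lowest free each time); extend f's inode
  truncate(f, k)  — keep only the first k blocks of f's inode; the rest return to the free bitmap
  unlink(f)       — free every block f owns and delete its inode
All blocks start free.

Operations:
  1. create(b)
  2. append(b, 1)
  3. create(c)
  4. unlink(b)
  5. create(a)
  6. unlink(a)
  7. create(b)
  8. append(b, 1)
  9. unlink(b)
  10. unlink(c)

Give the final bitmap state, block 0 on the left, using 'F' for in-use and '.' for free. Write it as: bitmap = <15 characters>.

create(b): bitmap=F.............. | b=[0]
append(b, 1): bitmap=FF............. | b=[0, 1]
create(c): bitmap=FFF............ | b=[0, 1] c=[2]
unlink(b): bitmap=..F............ | c=[2]
create(a): bitmap=F.F............ | a=[0] c=[2]
unlink(a): bitmap=..F............ | c=[2]
create(b): bitmap=F.F............ | b=[0] c=[2]
append(b, 1): bitmap=FFF............ | b=[0, 1] c=[2]
unlink(b): bitmap=..F............ | c=[2]
unlink(c): bitmap=............... | 

bitmap = ...............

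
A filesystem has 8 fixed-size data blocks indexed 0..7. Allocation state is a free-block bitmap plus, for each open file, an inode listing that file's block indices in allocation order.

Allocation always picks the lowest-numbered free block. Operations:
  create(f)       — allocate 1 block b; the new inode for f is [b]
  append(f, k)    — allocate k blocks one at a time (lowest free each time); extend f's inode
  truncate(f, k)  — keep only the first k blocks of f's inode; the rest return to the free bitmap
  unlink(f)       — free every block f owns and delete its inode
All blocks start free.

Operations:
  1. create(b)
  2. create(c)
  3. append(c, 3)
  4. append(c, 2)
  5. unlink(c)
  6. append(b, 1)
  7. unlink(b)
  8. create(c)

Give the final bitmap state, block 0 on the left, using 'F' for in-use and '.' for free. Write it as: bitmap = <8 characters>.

bitmap = F.......

after create(b) → b:[0]  free=[F.......]
after create(c) → b:[0], c:[1]  free=[FF......]
after append(c, 3) → b:[0], c:[1, 2, 3, 4]  free=[FFFFF...]
after append(c, 2) → b:[0], c:[1, 2, 3, 4, 5, 6]  free=[FFFFFFF.]
after unlink(c) → b:[0]  free=[F.......]
after append(b, 1) → b:[0, 1]  free=[FF......]
after unlink(b) →   free=[........]
after create(c) → c:[0]  free=[F.......]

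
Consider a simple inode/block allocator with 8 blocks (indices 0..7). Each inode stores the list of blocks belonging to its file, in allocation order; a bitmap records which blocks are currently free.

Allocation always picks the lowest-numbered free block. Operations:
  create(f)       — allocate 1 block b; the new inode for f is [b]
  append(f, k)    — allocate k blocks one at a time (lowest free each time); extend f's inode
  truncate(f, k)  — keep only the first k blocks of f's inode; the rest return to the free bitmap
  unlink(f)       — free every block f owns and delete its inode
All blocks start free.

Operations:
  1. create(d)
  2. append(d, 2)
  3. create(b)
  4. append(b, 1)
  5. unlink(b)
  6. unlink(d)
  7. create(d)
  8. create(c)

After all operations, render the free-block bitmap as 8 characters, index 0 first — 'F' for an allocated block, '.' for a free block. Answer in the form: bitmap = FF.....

after create(d) → d:[0]  free=[F.......]
after append(d, 2) → d:[0, 1, 2]  free=[FFF.....]
after create(b) → b:[3], d:[0, 1, 2]  free=[FFFF....]
after append(b, 1) → b:[3, 4], d:[0, 1, 2]  free=[FFFFF...]
after unlink(b) → d:[0, 1, 2]  free=[FFF.....]
after unlink(d) →   free=[........]
after create(d) → d:[0]  free=[F.......]
after create(c) → c:[1], d:[0]  free=[FF......]

bitmap = FF......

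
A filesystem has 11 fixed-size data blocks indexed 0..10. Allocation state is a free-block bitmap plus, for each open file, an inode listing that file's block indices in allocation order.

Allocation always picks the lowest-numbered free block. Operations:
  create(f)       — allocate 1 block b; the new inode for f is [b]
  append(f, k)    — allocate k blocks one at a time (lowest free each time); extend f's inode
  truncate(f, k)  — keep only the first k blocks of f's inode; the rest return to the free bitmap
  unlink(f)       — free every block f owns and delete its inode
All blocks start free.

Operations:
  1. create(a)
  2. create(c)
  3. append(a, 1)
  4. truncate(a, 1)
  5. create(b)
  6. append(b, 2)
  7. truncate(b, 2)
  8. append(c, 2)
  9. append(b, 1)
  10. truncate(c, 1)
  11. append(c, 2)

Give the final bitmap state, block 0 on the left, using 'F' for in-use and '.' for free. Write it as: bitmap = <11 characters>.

create(a): bitmap=F.......... | a=[0]
create(c): bitmap=FF......... | a=[0] c=[1]
append(a, 1): bitmap=FFF........ | a=[0, 2] c=[1]
truncate(a, 1): bitmap=FF......... | a=[0] c=[1]
create(b): bitmap=FFF........ | a=[0] b=[2] c=[1]
append(b, 2): bitmap=FFFFF...... | a=[0] b=[2, 3, 4] c=[1]
truncate(b, 2): bitmap=FFFF....... | a=[0] b=[2, 3] c=[1]
append(c, 2): bitmap=FFFFFF..... | a=[0] b=[2, 3] c=[1, 4, 5]
append(b, 1): bitmap=FFFFFFF.... | a=[0] b=[2, 3, 6] c=[1, 4, 5]
truncate(c, 1): bitmap=FFFF..F.... | a=[0] b=[2, 3, 6] c=[1]
append(c, 2): bitmap=FFFFFFF.... | a=[0] b=[2, 3, 6] c=[1, 4, 5]

bitmap = FFFFFFF....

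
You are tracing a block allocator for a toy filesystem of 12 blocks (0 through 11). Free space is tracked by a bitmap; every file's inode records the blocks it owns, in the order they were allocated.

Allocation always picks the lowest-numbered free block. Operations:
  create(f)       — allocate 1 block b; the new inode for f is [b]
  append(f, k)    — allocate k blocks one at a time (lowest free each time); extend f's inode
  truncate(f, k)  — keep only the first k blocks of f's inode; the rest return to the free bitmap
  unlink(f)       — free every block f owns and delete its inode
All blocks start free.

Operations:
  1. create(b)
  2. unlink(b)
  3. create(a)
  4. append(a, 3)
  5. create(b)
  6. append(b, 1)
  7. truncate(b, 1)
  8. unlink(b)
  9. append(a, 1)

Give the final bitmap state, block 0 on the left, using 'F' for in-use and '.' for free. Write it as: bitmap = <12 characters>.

create(b): bitmap=F........... | b=[0]
unlink(b): bitmap=............ | 
create(a): bitmap=F........... | a=[0]
append(a, 3): bitmap=FFFF........ | a=[0, 1, 2, 3]
create(b): bitmap=FFFFF....... | a=[0, 1, 2, 3] b=[4]
append(b, 1): bitmap=FFFFFF...... | a=[0, 1, 2, 3] b=[4, 5]
truncate(b, 1): bitmap=FFFFF....... | a=[0, 1, 2, 3] b=[4]
unlink(b): bitmap=FFFF........ | a=[0, 1, 2, 3]
append(a, 1): bitmap=FFFFF....... | a=[0, 1, 2, 3, 4]

bitmap = FFFFF.......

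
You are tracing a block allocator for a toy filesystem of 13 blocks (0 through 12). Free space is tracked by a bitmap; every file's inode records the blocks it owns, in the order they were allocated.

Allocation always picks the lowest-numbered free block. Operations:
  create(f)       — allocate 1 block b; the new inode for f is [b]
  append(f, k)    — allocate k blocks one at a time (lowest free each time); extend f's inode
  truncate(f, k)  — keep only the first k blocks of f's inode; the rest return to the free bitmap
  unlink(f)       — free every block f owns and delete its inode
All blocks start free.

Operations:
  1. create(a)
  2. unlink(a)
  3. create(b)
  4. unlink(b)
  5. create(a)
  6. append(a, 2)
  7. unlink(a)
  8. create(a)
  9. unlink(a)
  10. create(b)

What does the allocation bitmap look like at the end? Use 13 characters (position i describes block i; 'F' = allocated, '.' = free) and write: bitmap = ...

bitmap = F............

create(a): bitmap=F............ | a=[0]
unlink(a): bitmap=............. | 
create(b): bitmap=F............ | b=[0]
unlink(b): bitmap=............. | 
create(a): bitmap=F............ | a=[0]
append(a, 2): bitmap=FFF.......... | a=[0, 1, 2]
unlink(a): bitmap=............. | 
create(a): bitmap=F............ | a=[0]
unlink(a): bitmap=............. | 
create(b): bitmap=F............ | b=[0]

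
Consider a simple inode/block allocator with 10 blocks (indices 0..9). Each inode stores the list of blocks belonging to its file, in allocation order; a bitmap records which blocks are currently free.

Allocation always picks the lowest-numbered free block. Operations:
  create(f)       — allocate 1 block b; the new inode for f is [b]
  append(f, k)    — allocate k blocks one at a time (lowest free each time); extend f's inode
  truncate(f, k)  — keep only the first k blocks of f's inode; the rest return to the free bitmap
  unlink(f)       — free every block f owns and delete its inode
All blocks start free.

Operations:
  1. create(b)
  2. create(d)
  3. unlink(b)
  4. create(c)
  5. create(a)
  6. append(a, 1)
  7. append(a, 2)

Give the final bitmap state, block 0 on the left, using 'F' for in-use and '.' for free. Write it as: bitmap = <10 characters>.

bitmap = FFFFFF....

create(b): bitmap=F......... | b=[0]
create(d): bitmap=FF........ | b=[0] d=[1]
unlink(b): bitmap=.F........ | d=[1]
create(c): bitmap=FF........ | c=[0] d=[1]
create(a): bitmap=FFF....... | a=[2] c=[0] d=[1]
append(a, 1): bitmap=FFFF...... | a=[2, 3] c=[0] d=[1]
append(a, 2): bitmap=FFFFFF.... | a=[2, 3, 4, 5] c=[0] d=[1]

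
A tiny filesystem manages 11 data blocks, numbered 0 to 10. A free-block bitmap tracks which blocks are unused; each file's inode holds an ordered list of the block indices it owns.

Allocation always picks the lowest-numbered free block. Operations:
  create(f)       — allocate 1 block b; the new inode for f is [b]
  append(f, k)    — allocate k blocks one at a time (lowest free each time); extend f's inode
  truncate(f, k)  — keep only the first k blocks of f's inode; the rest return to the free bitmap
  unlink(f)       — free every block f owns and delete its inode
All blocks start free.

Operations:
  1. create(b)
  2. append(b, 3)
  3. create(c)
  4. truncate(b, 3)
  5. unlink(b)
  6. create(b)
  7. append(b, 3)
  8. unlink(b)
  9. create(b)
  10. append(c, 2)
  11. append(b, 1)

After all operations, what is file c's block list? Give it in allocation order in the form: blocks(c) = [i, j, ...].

[1] create(b) — b=0 (map F..........)
[2] append(b, 3) — b=0,1,2,3 (map FFFF.......)
[3] create(c) — b=0,1,2,3 c=4 (map FFFFF......)
[4] truncate(b, 3) — b=0,1,2 c=4 (map FFF.F......)
[5] unlink(b) — c=4 (map ....F......)
[6] create(b) — b=0 c=4 (map F...F......)
[7] append(b, 3) — b=0,1,2,3 c=4 (map FFFFF......)
[8] unlink(b) — c=4 (map ....F......)
[9] create(b) — b=0 c=4 (map F...F......)
[10] append(c, 2) — b=0 c=4,1,2 (map FFF.F......)
[11] append(b, 1) — b=0,3 c=4,1,2 (map FFFFF......)

blocks(c) = [4, 1, 2]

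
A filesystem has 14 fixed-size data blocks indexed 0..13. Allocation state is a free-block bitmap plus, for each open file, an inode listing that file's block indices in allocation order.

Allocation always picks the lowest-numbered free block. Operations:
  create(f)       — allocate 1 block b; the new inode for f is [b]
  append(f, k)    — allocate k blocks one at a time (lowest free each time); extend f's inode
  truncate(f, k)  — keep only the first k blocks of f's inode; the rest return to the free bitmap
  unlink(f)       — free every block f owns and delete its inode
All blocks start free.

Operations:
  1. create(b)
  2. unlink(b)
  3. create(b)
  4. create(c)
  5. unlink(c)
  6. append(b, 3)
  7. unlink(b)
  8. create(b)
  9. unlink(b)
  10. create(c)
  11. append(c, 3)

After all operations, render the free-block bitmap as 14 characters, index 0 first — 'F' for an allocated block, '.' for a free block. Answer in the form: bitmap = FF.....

bitmap = FFFF..........

  1. create(b)  ⇒  F.............  {b→[0]}
  2. unlink(b)  ⇒  ..............  {}
  3. create(b)  ⇒  F.............  {b→[0]}
  4. create(c)  ⇒  FF............  {b→[0]; c→[1]}
  5. unlink(c)  ⇒  F.............  {b→[0]}
  6. append(b, 3)  ⇒  FFFF..........  {b→[0, 1, 2, 3]}
  7. unlink(b)  ⇒  ..............  {}
  8. create(b)  ⇒  F.............  {b→[0]}
  9. unlink(b)  ⇒  ..............  {}
  10. create(c)  ⇒  F.............  {c→[0]}
  11. append(c, 3)  ⇒  FFFF..........  {c→[0, 1, 2, 3]}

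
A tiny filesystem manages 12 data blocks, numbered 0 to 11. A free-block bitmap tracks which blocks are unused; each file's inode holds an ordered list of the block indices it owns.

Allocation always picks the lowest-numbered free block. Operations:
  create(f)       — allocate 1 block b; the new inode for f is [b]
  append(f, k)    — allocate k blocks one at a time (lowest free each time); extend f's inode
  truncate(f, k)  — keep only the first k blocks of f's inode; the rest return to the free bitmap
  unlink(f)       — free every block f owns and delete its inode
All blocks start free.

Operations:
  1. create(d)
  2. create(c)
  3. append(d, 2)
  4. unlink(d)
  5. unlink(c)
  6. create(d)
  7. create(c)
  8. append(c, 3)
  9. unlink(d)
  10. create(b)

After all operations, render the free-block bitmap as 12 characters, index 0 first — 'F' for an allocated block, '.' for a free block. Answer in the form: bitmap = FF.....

bitmap = FFFFF.......

create(d): bitmap=F........... | d=[0]
create(c): bitmap=FF.......... | c=[1] d=[0]
append(d, 2): bitmap=FFFF........ | c=[1] d=[0, 2, 3]
unlink(d): bitmap=.F.......... | c=[1]
unlink(c): bitmap=............ | 
create(d): bitmap=F........... | d=[0]
create(c): bitmap=FF.......... | c=[1] d=[0]
append(c, 3): bitmap=FFFFF....... | c=[1, 2, 3, 4] d=[0]
unlink(d): bitmap=.FFFF....... | c=[1, 2, 3, 4]
create(b): bitmap=FFFFF....... | b=[0] c=[1, 2, 3, 4]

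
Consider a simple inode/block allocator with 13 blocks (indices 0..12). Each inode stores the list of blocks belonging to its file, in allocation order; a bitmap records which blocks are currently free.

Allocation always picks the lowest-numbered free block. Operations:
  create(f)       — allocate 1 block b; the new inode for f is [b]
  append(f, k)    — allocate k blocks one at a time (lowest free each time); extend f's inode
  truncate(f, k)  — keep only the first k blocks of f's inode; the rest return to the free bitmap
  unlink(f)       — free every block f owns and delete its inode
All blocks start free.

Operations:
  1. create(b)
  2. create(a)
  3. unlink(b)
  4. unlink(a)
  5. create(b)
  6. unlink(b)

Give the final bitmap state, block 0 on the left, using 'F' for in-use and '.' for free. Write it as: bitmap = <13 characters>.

  1. create(b)  ⇒  F............  {b→[0]}
  2. create(a)  ⇒  FF...........  {a→[1]; b→[0]}
  3. unlink(b)  ⇒  .F...........  {a→[1]}
  4. unlink(a)  ⇒  .............  {}
  5. create(b)  ⇒  F............  {b→[0]}
  6. unlink(b)  ⇒  .............  {}

bitmap = .............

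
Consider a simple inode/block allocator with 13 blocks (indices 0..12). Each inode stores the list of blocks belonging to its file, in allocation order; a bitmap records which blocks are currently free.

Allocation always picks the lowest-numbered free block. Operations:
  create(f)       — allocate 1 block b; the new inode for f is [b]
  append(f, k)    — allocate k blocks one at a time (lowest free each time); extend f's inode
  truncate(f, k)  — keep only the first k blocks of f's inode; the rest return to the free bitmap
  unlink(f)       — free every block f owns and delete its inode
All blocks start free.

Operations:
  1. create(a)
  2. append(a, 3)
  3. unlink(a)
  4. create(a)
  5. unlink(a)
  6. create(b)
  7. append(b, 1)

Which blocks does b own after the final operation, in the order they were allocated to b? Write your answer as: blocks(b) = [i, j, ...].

blocks(b) = [0, 1]

create(a): bitmap=F............ | a=[0]
append(a, 3): bitmap=FFFF......... | a=[0, 1, 2, 3]
unlink(a): bitmap=............. | 
create(a): bitmap=F............ | a=[0]
unlink(a): bitmap=............. | 
create(b): bitmap=F............ | b=[0]
append(b, 1): bitmap=FF........... | b=[0, 1]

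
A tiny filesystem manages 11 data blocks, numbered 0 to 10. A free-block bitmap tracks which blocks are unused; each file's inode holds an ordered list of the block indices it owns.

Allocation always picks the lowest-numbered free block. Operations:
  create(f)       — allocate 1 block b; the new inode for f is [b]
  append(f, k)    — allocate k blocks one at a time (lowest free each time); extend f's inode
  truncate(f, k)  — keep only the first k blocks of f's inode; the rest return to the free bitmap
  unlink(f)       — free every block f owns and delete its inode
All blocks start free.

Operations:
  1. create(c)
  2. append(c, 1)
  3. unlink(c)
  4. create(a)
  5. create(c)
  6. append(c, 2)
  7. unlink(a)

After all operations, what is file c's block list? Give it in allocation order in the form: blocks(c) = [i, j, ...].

create(c): bitmap=F.......... | c=[0]
append(c, 1): bitmap=FF......... | c=[0, 1]
unlink(c): bitmap=........... | 
create(a): bitmap=F.......... | a=[0]
create(c): bitmap=FF......... | a=[0] c=[1]
append(c, 2): bitmap=FFFF....... | a=[0] c=[1, 2, 3]
unlink(a): bitmap=.FFF....... | c=[1, 2, 3]

blocks(c) = [1, 2, 3]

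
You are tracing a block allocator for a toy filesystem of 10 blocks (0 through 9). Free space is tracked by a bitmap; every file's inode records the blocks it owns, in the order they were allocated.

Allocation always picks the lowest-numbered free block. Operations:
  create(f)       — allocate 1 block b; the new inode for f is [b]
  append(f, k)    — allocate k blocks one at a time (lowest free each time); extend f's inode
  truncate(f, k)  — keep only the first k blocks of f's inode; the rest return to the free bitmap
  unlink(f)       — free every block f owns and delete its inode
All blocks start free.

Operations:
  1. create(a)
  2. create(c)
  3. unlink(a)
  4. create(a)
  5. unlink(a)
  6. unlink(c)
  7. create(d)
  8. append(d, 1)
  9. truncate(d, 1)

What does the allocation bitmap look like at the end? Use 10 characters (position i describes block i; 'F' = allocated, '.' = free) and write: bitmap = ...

create(a): bitmap=F......... | a=[0]
create(c): bitmap=FF........ | a=[0] c=[1]
unlink(a): bitmap=.F........ | c=[1]
create(a): bitmap=FF........ | a=[0] c=[1]
unlink(a): bitmap=.F........ | c=[1]
unlink(c): bitmap=.......... | 
create(d): bitmap=F......... | d=[0]
append(d, 1): bitmap=FF........ | d=[0, 1]
truncate(d, 1): bitmap=F......... | d=[0]

bitmap = F.........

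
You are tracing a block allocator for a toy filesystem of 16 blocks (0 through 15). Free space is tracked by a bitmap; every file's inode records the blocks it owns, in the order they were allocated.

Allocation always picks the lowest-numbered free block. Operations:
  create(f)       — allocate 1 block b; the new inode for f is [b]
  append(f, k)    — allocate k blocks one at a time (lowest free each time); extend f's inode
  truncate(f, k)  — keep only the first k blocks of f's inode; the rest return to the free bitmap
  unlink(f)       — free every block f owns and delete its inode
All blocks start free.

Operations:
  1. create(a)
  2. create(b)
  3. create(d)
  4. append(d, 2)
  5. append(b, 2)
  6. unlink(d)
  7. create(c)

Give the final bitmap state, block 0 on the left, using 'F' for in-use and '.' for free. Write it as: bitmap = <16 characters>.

  1. create(a)  ⇒  F...............  {a→[0]}
  2. create(b)  ⇒  FF..............  {a→[0]; b→[1]}
  3. create(d)  ⇒  FFF.............  {a→[0]; b→[1]; d→[2]}
  4. append(d, 2)  ⇒  FFFFF...........  {a→[0]; b→[1]; d→[2, 3, 4]}
  5. append(b, 2)  ⇒  FFFFFFF.........  {a→[0]; b→[1, 5, 6]; d→[2, 3, 4]}
  6. unlink(d)  ⇒  FF...FF.........  {a→[0]; b→[1, 5, 6]}
  7. create(c)  ⇒  FFF..FF.........  {a→[0]; b→[1, 5, 6]; c→[2]}

bitmap = FFF..FF.........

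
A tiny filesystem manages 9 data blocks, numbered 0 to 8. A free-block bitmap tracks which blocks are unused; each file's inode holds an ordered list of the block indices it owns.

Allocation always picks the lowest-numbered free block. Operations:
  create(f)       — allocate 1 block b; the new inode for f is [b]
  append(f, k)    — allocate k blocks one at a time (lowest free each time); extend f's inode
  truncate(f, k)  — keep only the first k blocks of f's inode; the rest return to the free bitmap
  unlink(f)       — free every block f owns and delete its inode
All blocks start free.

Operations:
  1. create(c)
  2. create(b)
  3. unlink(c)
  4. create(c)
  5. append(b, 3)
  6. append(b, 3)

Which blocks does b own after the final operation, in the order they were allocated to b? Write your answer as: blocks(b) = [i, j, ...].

blocks(b) = [1, 2, 3, 4, 5, 6, 7]

create(c): bitmap=F........ | c=[0]
create(b): bitmap=FF....... | b=[1] c=[0]
unlink(c): bitmap=.F....... | b=[1]
create(c): bitmap=FF....... | b=[1] c=[0]
append(b, 3): bitmap=FFFFF.... | b=[1, 2, 3, 4] c=[0]
append(b, 3): bitmap=FFFFFFFF. | b=[1, 2, 3, 4, 5, 6, 7] c=[0]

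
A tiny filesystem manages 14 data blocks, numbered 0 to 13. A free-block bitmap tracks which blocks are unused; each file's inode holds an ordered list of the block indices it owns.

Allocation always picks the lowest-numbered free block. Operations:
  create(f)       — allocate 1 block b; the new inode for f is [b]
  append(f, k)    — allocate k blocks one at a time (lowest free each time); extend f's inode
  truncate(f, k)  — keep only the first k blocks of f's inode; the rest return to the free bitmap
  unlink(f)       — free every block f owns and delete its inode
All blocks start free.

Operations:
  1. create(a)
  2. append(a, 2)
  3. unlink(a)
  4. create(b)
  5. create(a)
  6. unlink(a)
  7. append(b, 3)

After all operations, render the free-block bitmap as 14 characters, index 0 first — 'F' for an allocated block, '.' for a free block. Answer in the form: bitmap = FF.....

create(a): bitmap=F............. | a=[0]
append(a, 2): bitmap=FFF........... | a=[0, 1, 2]
unlink(a): bitmap=.............. | 
create(b): bitmap=F............. | b=[0]
create(a): bitmap=FF............ | a=[1] b=[0]
unlink(a): bitmap=F............. | b=[0]
append(b, 3): bitmap=FFFF.......... | b=[0, 1, 2, 3]

bitmap = FFFF..........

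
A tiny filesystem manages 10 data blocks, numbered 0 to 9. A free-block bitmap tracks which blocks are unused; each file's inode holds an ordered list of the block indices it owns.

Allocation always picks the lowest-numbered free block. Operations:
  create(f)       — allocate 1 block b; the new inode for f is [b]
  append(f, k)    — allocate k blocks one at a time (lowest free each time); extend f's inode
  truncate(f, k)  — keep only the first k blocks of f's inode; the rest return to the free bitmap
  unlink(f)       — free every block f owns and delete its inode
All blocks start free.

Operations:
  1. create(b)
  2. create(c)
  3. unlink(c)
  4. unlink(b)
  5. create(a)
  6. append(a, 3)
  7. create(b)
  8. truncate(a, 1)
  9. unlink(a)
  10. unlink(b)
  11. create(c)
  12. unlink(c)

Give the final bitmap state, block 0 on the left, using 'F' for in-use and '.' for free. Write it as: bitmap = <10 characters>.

  1. create(b)  ⇒  F.........  {b→[0]}
  2. create(c)  ⇒  FF........  {b→[0]; c→[1]}
  3. unlink(c)  ⇒  F.........  {b→[0]}
  4. unlink(b)  ⇒  ..........  {}
  5. create(a)  ⇒  F.........  {a→[0]}
  6. append(a, 3)  ⇒  FFFF......  {a→[0, 1, 2, 3]}
  7. create(b)  ⇒  FFFFF.....  {a→[0, 1, 2, 3]; b→[4]}
  8. truncate(a, 1)  ⇒  F...F.....  {a→[0]; b→[4]}
  9. unlink(a)  ⇒  ....F.....  {b→[4]}
  10. unlink(b)  ⇒  ..........  {}
  11. create(c)  ⇒  F.........  {c→[0]}
  12. unlink(c)  ⇒  ..........  {}

bitmap = ..........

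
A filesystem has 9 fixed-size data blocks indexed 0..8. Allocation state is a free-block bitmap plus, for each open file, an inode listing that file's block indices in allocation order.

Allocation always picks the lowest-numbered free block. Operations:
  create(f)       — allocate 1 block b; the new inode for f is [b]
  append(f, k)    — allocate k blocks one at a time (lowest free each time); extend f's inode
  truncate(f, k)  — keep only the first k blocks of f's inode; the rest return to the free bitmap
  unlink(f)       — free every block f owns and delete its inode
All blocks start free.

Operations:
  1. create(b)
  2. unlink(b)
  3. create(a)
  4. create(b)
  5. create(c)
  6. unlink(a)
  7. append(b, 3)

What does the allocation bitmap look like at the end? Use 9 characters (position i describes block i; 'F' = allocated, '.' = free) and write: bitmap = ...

after create(b) → b:[0]  free=[F........]
after unlink(b) →   free=[.........]
after create(a) → a:[0]  free=[F........]
after create(b) → a:[0], b:[1]  free=[FF.......]
after create(c) → a:[0], b:[1], c:[2]  free=[FFF......]
after unlink(a) → b:[1], c:[2]  free=[.FF......]
after append(b, 3) → b:[1, 0, 3, 4], c:[2]  free=[FFFFF....]

bitmap = FFFFF....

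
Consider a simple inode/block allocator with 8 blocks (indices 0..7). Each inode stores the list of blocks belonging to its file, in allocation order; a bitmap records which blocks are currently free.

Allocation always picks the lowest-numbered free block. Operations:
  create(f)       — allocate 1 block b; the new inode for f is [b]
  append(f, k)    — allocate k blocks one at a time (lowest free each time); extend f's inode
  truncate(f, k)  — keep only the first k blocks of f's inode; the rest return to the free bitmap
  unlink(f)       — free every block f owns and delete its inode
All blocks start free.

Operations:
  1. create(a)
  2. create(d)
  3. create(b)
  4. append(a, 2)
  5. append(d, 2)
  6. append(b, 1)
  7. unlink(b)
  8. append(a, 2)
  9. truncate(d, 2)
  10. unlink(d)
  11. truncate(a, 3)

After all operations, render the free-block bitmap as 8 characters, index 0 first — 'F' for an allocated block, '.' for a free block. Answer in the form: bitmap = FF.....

bitmap = F..FF...

create(a): bitmap=F....... | a=[0]
create(d): bitmap=FF...... | a=[0] d=[1]
create(b): bitmap=FFF..... | a=[0] b=[2] d=[1]
append(a, 2): bitmap=FFFFF... | a=[0, 3, 4] b=[2] d=[1]
append(d, 2): bitmap=FFFFFFF. | a=[0, 3, 4] b=[2] d=[1, 5, 6]
append(b, 1): bitmap=FFFFFFFF | a=[0, 3, 4] b=[2, 7] d=[1, 5, 6]
unlink(b): bitmap=FF.FFFF. | a=[0, 3, 4] d=[1, 5, 6]
append(a, 2): bitmap=FFFFFFFF | a=[0, 3, 4, 2, 7] d=[1, 5, 6]
truncate(d, 2): bitmap=FFFFFF.F | a=[0, 3, 4, 2, 7] d=[1, 5]
unlink(d): bitmap=F.FFF..F | a=[0, 3, 4, 2, 7]
truncate(a, 3): bitmap=F..FF... | a=[0, 3, 4]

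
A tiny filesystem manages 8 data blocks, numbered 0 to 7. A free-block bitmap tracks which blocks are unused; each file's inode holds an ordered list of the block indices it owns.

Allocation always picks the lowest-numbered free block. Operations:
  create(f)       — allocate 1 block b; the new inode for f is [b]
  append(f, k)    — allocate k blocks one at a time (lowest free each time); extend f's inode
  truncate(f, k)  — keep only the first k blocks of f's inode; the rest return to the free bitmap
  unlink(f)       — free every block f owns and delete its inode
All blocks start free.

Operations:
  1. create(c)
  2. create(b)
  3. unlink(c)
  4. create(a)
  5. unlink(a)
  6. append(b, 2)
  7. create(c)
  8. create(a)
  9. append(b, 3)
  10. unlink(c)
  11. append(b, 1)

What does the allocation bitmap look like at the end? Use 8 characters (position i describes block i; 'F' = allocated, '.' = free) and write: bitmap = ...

bitmap = FFFFFFFF

create(c): bitmap=F....... | c=[0]
create(b): bitmap=FF...... | b=[1] c=[0]
unlink(c): bitmap=.F...... | b=[1]
create(a): bitmap=FF...... | a=[0] b=[1]
unlink(a): bitmap=.F...... | b=[1]
append(b, 2): bitmap=FFF..... | b=[1, 0, 2]
create(c): bitmap=FFFF.... | b=[1, 0, 2] c=[3]
create(a): bitmap=FFFFF... | a=[4] b=[1, 0, 2] c=[3]
append(b, 3): bitmap=FFFFFFFF | a=[4] b=[1, 0, 2, 5, 6, 7] c=[3]
unlink(c): bitmap=FFF.FFFF | a=[4] b=[1, 0, 2, 5, 6, 7]
append(b, 1): bitmap=FFFFFFFF | a=[4] b=[1, 0, 2, 5, 6, 7, 3]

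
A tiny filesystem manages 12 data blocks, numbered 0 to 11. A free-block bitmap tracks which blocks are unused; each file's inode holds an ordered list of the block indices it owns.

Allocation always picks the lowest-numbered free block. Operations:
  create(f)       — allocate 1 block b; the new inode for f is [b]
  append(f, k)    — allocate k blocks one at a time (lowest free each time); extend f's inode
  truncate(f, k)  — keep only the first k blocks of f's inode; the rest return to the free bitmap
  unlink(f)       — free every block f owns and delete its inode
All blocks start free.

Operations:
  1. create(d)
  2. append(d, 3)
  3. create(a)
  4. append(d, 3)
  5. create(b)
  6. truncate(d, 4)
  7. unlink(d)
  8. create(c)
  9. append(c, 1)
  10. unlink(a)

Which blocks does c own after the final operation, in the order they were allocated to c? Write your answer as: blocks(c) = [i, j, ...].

  1. create(d)  ⇒  F...........  {d→[0]}
  2. append(d, 3)  ⇒  FFFF........  {d→[0, 1, 2, 3]}
  3. create(a)  ⇒  FFFFF.......  {a→[4]; d→[0, 1, 2, 3]}
  4. append(d, 3)  ⇒  FFFFFFFF....  {a→[4]; d→[0, 1, 2, 3, 5, 6, 7]}
  5. create(b)  ⇒  FFFFFFFFF...  {a→[4]; b→[8]; d→[0, 1, 2, 3, 5, 6, 7]}
  6. truncate(d, 4)  ⇒  FFFFF...F...  {a→[4]; b→[8]; d→[0, 1, 2, 3]}
  7. unlink(d)  ⇒  ....F...F...  {a→[4]; b→[8]}
  8. create(c)  ⇒  F...F...F...  {a→[4]; b→[8]; c→[0]}
  9. append(c, 1)  ⇒  FF..F...F...  {a→[4]; b→[8]; c→[0, 1]}
  10. unlink(a)  ⇒  FF......F...  {b→[8]; c→[0, 1]}

blocks(c) = [0, 1]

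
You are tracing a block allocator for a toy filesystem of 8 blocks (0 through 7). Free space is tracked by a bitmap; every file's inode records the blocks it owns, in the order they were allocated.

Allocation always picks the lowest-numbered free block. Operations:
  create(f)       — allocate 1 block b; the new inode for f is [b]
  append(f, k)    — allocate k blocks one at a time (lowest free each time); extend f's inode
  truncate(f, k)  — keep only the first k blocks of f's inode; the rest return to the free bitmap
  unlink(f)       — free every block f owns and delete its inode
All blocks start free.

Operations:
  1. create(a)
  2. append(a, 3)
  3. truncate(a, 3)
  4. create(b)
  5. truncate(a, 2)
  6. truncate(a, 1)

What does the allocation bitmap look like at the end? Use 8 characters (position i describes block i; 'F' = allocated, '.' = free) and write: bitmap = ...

bitmap = F..F....

[1] create(a) — a=0 (map F.......)
[2] append(a, 3) — a=0,1,2,3 (map FFFF....)
[3] truncate(a, 3) — a=0,1,2 (map FFF.....)
[4] create(b) — a=0,1,2 b=3 (map FFFF....)
[5] truncate(a, 2) — a=0,1 b=3 (map FF.F....)
[6] truncate(a, 1) — a=0 b=3 (map F..F....)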